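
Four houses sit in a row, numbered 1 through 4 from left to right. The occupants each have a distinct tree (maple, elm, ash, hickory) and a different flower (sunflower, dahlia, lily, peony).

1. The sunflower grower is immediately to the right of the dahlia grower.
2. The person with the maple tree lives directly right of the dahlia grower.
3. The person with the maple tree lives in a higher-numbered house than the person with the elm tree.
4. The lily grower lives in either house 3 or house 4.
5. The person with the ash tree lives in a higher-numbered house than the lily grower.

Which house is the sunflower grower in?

From clue 5, the person with the ash tree must be in house 4.
By clue 5, the lily grower is in house 3.
From clue 1, the sunflower grower must be in house 2.
From clue 1, the dahlia grower must be in house 1.
By clue 2, the person with the maple tree is in house 2.
Clue 3 places the person with the elm tree in house 1.
That leaves hickory as the tree for house 3.
That leaves peony as the flower for house 4.
So: house 1 = elm/dahlia, house 2 = maple/sunflower, house 3 = hickory/lily, house 4 = ash/peony.

2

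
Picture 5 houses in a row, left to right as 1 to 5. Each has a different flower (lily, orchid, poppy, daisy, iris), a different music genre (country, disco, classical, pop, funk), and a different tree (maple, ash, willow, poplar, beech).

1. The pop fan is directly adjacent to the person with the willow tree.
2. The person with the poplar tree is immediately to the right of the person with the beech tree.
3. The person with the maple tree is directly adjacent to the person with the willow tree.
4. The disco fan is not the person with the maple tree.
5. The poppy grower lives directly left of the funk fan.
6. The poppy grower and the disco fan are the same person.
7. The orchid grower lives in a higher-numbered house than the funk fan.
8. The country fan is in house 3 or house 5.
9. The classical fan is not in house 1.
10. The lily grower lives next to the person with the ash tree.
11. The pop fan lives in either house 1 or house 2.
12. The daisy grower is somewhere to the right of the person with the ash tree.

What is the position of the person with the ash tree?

3

House 5 tree: only poplar fits.
Clue 2 places the person with the beech tree in house 4.
The country fan is narrowed to house 3 or 5; consider each.
Placing it in house 3 leads to a contradiction, so it's in house 5.
The pop fan is narrowed to house 1 or 2; consider each.
Placing it in house 2 leads to a contradiction, so it's in house 1.
From clue 1, the person with the willow tree must be in house 2.
House 1's flower must be iris (nothing else left).
The lily grower is narrowed to house 2 or 4; consider each.
Placing it in house 4 leads to a contradiction, so it's in house 2.
House 3 flower: only poppy fits.
The funk fan is in house 4 (clue 5).
By clue 6, the disco fan is in house 3.
Clue 7 places the orchid grower in house 5.
The only flower still possible for house 4 is daisy.
That leaves classical as the music genre for house 2.
By clue 4, the person with the maple tree is in house 1.
The only tree still possible for house 3 is ash.
So: house 1 = iris/pop/maple, house 2 = lily/classical/willow, house 3 = poppy/disco/ash, house 4 = daisy/funk/beech, house 5 = orchid/country/poplar.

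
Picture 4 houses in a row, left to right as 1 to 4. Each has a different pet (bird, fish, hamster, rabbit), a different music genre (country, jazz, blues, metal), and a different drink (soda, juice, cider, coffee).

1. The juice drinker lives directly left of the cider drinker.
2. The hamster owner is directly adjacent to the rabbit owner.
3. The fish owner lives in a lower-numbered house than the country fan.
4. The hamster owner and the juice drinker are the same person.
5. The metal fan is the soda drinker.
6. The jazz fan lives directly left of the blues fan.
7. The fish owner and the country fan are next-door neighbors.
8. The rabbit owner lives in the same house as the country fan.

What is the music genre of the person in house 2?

country

The fish owner is narrowed to house 1 or 2 or 3; consider each.
Placing it in house 2 and house 3 leads to a contradiction, so it's in house 1.
Clue 7: the country fan is in house 2.
Clue 8: the rabbit owner is in house 2.
That leaves bird as the pet for house 4.
Clue 4: the juice drinker is in house 3.
Clue 6: the jazz fan is in house 3.
Clue 6 places the blues fan in house 4.
So house 3 gets hamster for pet.
So house 1 gets metal for music genre.
By clue 1, the cider drinker is in house 4.
Clue 5: the soda drinker is in house 1.
That leaves coffee as the drink for house 2.
So: house 1 = fish/metal/soda, house 2 = rabbit/country/coffee, house 3 = hamster/jazz/juice, house 4 = bird/blues/cider.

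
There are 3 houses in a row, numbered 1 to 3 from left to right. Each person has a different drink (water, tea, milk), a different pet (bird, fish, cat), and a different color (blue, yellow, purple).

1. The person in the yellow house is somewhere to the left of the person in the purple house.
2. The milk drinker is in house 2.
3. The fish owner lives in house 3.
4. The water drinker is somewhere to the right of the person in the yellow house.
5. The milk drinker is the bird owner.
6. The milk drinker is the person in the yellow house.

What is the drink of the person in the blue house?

From clue 2, the milk drinker must be in house 2.
From clue 3, the fish owner must be in house 3.
The bird owner is in house 2 (clue 5).
From clue 6, the person in the yellow house must be in house 2.
The only drink still possible for house 1 is tea.
House 3 drink: only water fits.
The only pet still possible for house 1 is cat.
House 1's color must be blue (nothing else left).
House 3's color must be purple (nothing else left).
So: house 1 = tea/cat/blue, house 2 = milk/bird/yellow, house 3 = water/fish/purple.

tea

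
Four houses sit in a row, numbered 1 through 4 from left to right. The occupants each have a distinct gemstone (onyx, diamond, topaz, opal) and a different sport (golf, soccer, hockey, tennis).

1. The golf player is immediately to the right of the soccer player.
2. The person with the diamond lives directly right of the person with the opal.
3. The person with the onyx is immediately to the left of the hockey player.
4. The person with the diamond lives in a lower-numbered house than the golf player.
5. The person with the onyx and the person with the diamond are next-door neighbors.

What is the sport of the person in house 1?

tennis

The only gemstone still possible for house 4 is topaz.
The only sport still possible for house 1 is tennis.
The person with the diamond is narrowed to house 2 or 3; consider each.
Placing it in house 3 leads to a contradiction, so it's in house 2.
From clue 2, the person with the opal must be in house 1.
So house 3 gets onyx for gemstone.
Clue 3: the hockey player is in house 4.
That leaves soccer as the sport for house 2.
House 3 sport: only golf fits.
So: house 1 = opal/tennis, house 2 = diamond/soccer, house 3 = onyx/golf, house 4 = topaz/hockey.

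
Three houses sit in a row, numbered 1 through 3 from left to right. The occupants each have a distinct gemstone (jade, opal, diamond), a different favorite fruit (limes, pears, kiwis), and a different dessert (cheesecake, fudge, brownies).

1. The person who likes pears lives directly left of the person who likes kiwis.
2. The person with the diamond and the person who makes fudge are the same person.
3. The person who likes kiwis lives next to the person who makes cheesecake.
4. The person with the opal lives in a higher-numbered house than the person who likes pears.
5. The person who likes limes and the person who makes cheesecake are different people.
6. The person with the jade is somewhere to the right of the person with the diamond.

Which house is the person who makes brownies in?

The only gemstone still possible for house 1 is diamond.
By clue 2, the person who makes fudge is in house 1.
The person with the jade is narrowed to house 2 or 3; consider each.
Placing it in house 3 leads to a contradiction, so it's in house 2.
House 3's gemstone must be opal (nothing else left).
The person who likes kiwis is narrowed to house 2 or 3; consider each.
Placing it in house 2 leads to a contradiction, so it's in house 3.
Clue 1 places the person who likes pears in house 2.
Clue 3: the person who makes cheesecake is in house 2.
The only favorite fruit still possible for house 1 is limes.
House 3 dessert: only brownies fits.
So: house 1 = diamond/limes/fudge, house 2 = jade/pears/cheesecake, house 3 = opal/kiwis/brownies.

3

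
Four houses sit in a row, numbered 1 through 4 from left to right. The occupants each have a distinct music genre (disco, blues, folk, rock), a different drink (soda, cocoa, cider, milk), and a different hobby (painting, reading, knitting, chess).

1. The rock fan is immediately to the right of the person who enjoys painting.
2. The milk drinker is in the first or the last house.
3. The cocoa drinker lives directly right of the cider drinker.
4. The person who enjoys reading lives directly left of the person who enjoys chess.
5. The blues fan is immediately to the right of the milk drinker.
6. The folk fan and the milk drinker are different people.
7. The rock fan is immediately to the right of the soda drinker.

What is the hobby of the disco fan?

The blues fan is in house 2 (clue 5).
The milk drinker is in house 1 (clue 5).
House 1's music genre must be disco (nothing else left).
The only drink still possible for house 4 is cocoa.
From clue 3, the cider drinker must be in house 3.
That leaves soda as the drink for house 2.
By clue 7, the rock fan is in house 3.
House 4's music genre must be folk (nothing else left).
Clue 1: the person who enjoys painting is in house 2.
From clue 4, the person who enjoys reading must be in house 3.
From clue 4, the person who enjoys chess must be in house 4.
So house 1 gets knitting for hobby.
So: house 1 = disco/milk/knitting, house 2 = blues/soda/painting, house 3 = rock/cider/reading, house 4 = folk/cocoa/chess.

knitting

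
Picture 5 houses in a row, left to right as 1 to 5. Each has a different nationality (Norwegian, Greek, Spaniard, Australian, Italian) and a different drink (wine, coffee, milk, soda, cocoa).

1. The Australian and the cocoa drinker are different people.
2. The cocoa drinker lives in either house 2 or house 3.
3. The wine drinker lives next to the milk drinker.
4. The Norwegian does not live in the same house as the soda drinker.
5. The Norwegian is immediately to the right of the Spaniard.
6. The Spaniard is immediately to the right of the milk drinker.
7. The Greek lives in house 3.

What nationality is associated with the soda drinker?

Clue 7 places the Greek in house 3.
From clue 5, the Norwegian must be in house 5.
The Spaniard is in house 4 (clue 5).
Clue 6 places the milk drinker in house 3.
House 2's drink must be cocoa (nothing else left).
The Australian is in house 1 (clue 1).
The wine drinker is in house 4 (clue 3).
The only nationality still possible for house 2 is Italian.
So house 1 gets soda for drink.
House 5's drink must be coffee (nothing else left).
So: house 1 = Australian/soda, house 2 = Italian/cocoa, house 3 = Greek/milk, house 4 = Spaniard/wine, house 5 = Norwegian/coffee.

Australian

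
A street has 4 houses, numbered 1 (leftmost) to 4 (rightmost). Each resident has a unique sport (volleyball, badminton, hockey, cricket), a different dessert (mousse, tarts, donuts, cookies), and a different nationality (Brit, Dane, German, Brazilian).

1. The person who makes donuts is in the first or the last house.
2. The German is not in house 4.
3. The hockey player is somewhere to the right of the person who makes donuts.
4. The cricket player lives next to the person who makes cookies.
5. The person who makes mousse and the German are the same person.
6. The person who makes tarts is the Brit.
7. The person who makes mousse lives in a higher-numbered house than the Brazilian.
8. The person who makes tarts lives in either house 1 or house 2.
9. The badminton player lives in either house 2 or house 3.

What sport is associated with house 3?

From clue 3, the person who makes donuts must be in house 1.
House 4 dessert: only cookies fits.
Clue 4: the cricket player is in house 3.
Clue 6: the Brit is in house 2.
House 1's sport must be volleyball (nothing else left).
That leaves hockey as the sport for house 4.
So house 2 gets tarts for dessert.
House 3 dessert: only mousse fits.
House 1's nationality must be Brazilian (nothing else left).
House 3's nationality must be German (nothing else left).
That leaves Dane as the nationality for house 4.
House 2's sport must be badminton (nothing else left).
So: house 1 = volleyball/donuts/Brazilian, house 2 = badminton/tarts/Brit, house 3 = cricket/mousse/German, house 4 = hockey/cookies/Dane.

cricket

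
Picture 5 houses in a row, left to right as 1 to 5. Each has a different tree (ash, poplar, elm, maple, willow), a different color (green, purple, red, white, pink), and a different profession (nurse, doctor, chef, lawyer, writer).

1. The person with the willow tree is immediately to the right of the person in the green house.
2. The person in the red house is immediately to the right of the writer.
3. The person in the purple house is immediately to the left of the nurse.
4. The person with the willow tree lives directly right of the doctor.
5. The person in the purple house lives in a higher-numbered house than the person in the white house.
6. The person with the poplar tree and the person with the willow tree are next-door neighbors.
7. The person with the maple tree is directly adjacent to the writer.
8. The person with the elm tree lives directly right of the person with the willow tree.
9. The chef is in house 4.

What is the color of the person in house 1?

By clue 9, the chef is in house 4.
So house 5 gets pink for color.
The person in the purple house is narrowed to house 2 or 4; consider each.
Placing it in house 2 leads to a contradiction, so it's in house 4.
Clue 3: the nurse is in house 5.
The person in the red house is narrowed to house 2 or 3; consider each.
Placing it in house 3 leads to a contradiction, so it's in house 2.
Clue 2 places the writer in house 1.
Clue 7 places the person with the maple tree in house 2.
Clue 1: the person with the willow tree is in house 4.
Clue 1: the person in the green house is in house 3.
From clue 4, the doctor must be in house 3.
The person with the elm tree is in house 5 (clue 8).
The only tree still possible for house 1 is ash.
So house 3 gets poplar for tree.
The only color still possible for house 1 is white.
That leaves lawyer as the profession for house 2.
So: house 1 = ash/white/writer, house 2 = maple/red/lawyer, house 3 = poplar/green/doctor, house 4 = willow/purple/chef, house 5 = elm/pink/nurse.

white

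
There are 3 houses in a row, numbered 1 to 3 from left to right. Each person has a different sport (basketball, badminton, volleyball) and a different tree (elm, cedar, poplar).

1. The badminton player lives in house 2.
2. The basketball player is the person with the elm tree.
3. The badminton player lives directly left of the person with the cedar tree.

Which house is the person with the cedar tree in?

3

Clue 1: the badminton player is in house 2.
The person with the cedar tree is in house 3 (clue 3).
The basketball player is in house 1 (clue 2).
Clue 2 places the person with the elm tree in house 1.
House 3 sport: only volleyball fits.
House 2 tree: only poplar fits.
So: house 1 = basketball/elm, house 2 = badminton/poplar, house 3 = volleyball/cedar.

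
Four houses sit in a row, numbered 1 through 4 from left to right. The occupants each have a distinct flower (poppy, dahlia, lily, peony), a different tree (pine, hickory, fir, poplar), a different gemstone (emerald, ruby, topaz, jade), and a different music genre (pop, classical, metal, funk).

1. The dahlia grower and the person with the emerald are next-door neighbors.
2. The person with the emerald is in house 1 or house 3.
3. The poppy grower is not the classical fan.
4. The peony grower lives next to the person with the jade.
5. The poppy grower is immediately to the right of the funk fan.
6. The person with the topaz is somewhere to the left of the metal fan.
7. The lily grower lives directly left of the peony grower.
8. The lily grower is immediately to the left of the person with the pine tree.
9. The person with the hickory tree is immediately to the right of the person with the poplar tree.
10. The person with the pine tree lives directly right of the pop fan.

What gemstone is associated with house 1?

jade

The only flower still possible for house 1 is lily.
From clue 7, the peony grower must be in house 2.
The person with the pine tree is in house 2 (clue 8).
Clue 10 places the pop fan in house 1.
The only flower still possible for house 3 is poppy.
So house 4 gets dahlia for flower.
From clue 1, the person with the emerald must be in house 3.
By clue 5, the funk fan is in house 2.
By clue 9, the person with the hickory tree is in house 4.
By clue 9, the person with the poplar tree is in house 3.
House 1's tree must be fir (nothing else left).
House 1's gemstone must be jade (nothing else left).
The only gemstone still possible for house 4 is ruby.
House 3's music genre must be metal (nothing else left).
That leaves classical as the music genre for house 4.
The only gemstone still possible for house 2 is topaz.
So: house 1 = lily/fir/jade/pop, house 2 = peony/pine/topaz/funk, house 3 = poppy/poplar/emerald/metal, house 4 = dahlia/hickory/ruby/classical.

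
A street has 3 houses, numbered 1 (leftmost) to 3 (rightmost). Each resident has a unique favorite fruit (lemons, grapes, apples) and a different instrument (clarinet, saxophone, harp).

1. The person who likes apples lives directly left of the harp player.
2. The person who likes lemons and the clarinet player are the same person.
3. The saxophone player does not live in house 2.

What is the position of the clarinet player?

The person who likes apples is narrowed to house 1 or 2; consider each.
Placing it in house 2 leads to a contradiction, so it's in house 1.
The harp player is in house 2 (clue 1).
By clue 2, the person who likes lemons is in house 3.
Clue 2: the clarinet player is in house 3.
House 2 favorite fruit: only grapes fits.
The only instrument still possible for house 1 is saxophone.
So: house 1 = apples/saxophone, house 2 = grapes/harp, house 3 = lemons/clarinet.

3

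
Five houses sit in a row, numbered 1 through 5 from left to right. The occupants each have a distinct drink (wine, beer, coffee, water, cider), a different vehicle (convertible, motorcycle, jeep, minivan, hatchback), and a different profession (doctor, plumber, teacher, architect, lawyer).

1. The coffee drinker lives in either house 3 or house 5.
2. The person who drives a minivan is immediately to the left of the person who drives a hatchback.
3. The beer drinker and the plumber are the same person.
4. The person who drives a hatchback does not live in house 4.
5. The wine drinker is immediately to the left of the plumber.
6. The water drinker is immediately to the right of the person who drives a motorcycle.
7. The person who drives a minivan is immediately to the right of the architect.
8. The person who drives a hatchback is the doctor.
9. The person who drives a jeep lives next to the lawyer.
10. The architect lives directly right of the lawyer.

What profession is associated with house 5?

doctor

Clue 7: the person who drives a minivan is in house 4.
By clue 7, the architect is in house 3.
Clue 10 places the lawyer in house 2.
House 1 profession: only teacher fits.
That leaves plumber as the profession for house 4.
So house 5 gets doctor for profession.
The person who drives a hatchback is in house 5 (clue 2).
Clue 3 places the beer drinker in house 4.
Clue 5: the wine drinker is in house 3.
So house 1 gets cider for drink.
That leaves water as the drink for house 2.
The only drink still possible for house 5 is coffee.
Clue 6 places the person who drives a motorcycle in house 1.
That leaves convertible as the vehicle for house 2.
That leaves jeep as the vehicle for house 3.
So: house 1 = cider/motorcycle/teacher, house 2 = water/convertible/lawyer, house 3 = wine/jeep/architect, house 4 = beer/minivan/plumber, house 5 = coffee/hatchback/doctor.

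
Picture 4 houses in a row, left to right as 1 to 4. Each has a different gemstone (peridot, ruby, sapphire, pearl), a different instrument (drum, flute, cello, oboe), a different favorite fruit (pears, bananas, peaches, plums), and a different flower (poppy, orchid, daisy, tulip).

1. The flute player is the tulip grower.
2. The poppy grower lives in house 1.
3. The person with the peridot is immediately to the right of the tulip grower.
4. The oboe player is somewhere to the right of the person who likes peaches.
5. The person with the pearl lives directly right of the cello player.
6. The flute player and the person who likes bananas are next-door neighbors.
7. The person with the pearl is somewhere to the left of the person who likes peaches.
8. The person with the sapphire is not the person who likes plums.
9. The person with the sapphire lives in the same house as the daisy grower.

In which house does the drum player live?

3

The poppy grower is in house 1 (clue 2).
Clue 7 places the person with the pearl in house 2.
From clue 7, the person who likes peaches must be in house 3.
Clue 4 places the oboe player in house 4.
Clue 5: the cello player is in house 1.
So house 1 gets ruby for gemstone.
The person with the peridot is narrowed to house 3 or 4; consider each.
Placing it in house 4 leads to a contradiction, so it's in house 3.
By clue 3, the tulip grower is in house 2.
House 4's gemstone must be sapphire (nothing else left).
From clue 1, the flute player must be in house 2.
From clue 6, the person who likes bananas must be in house 1.
The daisy grower is in house 4 (clue 9).
That leaves drum as the instrument for house 3.
So house 2 gets plums for favorite fruit.
The only favorite fruit still possible for house 4 is pears.
House 3 flower: only orchid fits.
So: house 1 = ruby/cello/bananas/poppy, house 2 = pearl/flute/plums/tulip, house 3 = peridot/drum/peaches/orchid, house 4 = sapphire/oboe/pears/daisy.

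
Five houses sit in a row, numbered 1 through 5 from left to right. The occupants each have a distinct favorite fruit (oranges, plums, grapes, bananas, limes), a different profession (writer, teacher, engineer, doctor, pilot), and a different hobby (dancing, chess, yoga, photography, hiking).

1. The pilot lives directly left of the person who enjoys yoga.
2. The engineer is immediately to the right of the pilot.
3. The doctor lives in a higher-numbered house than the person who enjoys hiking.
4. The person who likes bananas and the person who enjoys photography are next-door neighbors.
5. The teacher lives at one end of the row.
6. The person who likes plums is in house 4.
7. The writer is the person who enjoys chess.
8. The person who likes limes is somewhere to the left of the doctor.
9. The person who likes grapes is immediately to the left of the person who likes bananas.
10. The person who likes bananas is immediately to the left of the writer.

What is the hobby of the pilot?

photography

From clue 6, the person who likes plums must be in house 4.
So house 5 gets oranges for favorite fruit.
The person who likes bananas is narrowed to house 2 or 3; consider each.
Placing it in house 2 leads to a contradiction, so it's in house 3.
By clue 9, the person who likes grapes is in house 2.
Clue 10 places the writer in house 4.
House 1 favorite fruit: only limes fits.
From clue 7, the person who enjoys chess must be in house 4.
House 2's hobby must be photography (nothing else left).
The only hobby still possible for house 5 is dancing.
From clue 1, the pilot must be in house 2.
Clue 2 places the engineer in house 3.
House 1's profession must be teacher (nothing else left).
So house 5 gets doctor for profession.
House 1 hobby: only hiking fits.
House 3 hobby: only yoga fits.
So: house 1 = limes/teacher/hiking, house 2 = grapes/pilot/photography, house 3 = bananas/engineer/yoga, house 4 = plums/writer/chess, house 5 = oranges/doctor/dancing.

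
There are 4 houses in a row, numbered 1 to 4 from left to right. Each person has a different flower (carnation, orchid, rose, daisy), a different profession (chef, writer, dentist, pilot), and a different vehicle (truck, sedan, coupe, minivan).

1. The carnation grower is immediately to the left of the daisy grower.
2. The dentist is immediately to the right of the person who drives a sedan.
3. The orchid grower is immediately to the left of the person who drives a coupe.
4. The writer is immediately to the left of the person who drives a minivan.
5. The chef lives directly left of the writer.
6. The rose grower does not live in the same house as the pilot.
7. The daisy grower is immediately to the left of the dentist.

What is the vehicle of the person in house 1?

So house 4 gets rose for flower.
House 4 profession: only dentist fits.
So house 1 gets truck for vehicle.
Clue 2: the person who drives a sedan is in house 3.
Clue 7 places the daisy grower in house 3.
House 2 vehicle: only coupe fits.
The only vehicle still possible for house 4 is minivan.
Clue 1: the carnation grower is in house 2.
The orchid grower is in house 1 (clue 3).
The writer is in house 3 (clue 4).
The chef is in house 2 (clue 5).
House 1's profession must be pilot (nothing else left).
So: house 1 = orchid/pilot/truck, house 2 = carnation/chef/coupe, house 3 = daisy/writer/sedan, house 4 = rose/dentist/minivan.

truck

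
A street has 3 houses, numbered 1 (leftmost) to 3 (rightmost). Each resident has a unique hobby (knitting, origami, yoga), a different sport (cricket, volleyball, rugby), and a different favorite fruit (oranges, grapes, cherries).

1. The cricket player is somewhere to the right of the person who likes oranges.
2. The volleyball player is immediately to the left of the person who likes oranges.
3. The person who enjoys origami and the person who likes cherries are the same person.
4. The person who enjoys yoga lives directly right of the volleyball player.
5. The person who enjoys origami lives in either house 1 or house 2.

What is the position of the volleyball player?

1

From clue 2, the volleyball player must be in house 1.
From clue 2, the person who likes oranges must be in house 2.
From clue 4, the person who enjoys yoga must be in house 2.
House 3 hobby: only knitting fits.
Clue 1: the cricket player is in house 3.
Clue 3: the person who likes cherries is in house 1.
The only hobby still possible for house 1 is origami.
House 2's sport must be rugby (nothing else left).
The only favorite fruit still possible for house 3 is grapes.
So: house 1 = origami/volleyball/cherries, house 2 = yoga/rugby/oranges, house 3 = knitting/cricket/grapes.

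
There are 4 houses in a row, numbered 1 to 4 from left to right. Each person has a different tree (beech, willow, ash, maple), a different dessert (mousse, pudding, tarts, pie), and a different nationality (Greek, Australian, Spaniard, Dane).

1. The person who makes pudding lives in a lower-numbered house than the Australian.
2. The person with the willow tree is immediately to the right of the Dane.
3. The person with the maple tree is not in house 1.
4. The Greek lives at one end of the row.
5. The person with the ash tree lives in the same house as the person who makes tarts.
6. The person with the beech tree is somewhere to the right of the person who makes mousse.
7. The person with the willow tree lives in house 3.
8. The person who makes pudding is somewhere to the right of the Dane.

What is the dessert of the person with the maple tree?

mousse

Clue 7: the person with the willow tree is in house 3.
House 1's tree must be ash (nothing else left).
The Dane is in house 2 (clue 2).
From clue 5, the person who makes tarts must be in house 1.
Clue 8 places the person who makes pudding in house 3.
So house 4 gets pie for dessert.
The Australian is in house 4 (clue 1).
From clue 6, the person with the beech tree must be in house 4.
That leaves maple as the tree for house 2.
That leaves mousse as the dessert for house 2.
That leaves Spaniard as the nationality for house 3.
That leaves Greek as the nationality for house 1.
So: house 1 = ash/tarts/Greek, house 2 = maple/mousse/Dane, house 3 = willow/pudding/Spaniard, house 4 = beech/pie/Australian.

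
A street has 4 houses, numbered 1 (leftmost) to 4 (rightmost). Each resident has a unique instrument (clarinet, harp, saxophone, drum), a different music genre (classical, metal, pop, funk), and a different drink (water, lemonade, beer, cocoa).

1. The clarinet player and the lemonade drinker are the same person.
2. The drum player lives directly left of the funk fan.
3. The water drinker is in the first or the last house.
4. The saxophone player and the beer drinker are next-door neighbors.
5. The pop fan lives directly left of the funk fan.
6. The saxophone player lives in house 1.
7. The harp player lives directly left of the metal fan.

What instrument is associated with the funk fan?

harp

Clue 6 places the saxophone player in house 1.
House 4's instrument must be clarinet (nothing else left).
Clue 1: the lemonade drinker is in house 4.
The beer drinker is in house 2 (clue 4).
So house 1 gets classical for music genre.
That leaves pop as the music genre for house 2.
House 3 drink: only cocoa fits.
Clue 5: the funk fan is in house 3.
House 4's music genre must be metal (nothing else left).
House 1 drink: only water fits.
Clue 2 places the drum player in house 2.
Clue 7: the harp player is in house 3.
So: house 1 = saxophone/classical/water, house 2 = drum/pop/beer, house 3 = harp/funk/cocoa, house 4 = clarinet/metal/lemonade.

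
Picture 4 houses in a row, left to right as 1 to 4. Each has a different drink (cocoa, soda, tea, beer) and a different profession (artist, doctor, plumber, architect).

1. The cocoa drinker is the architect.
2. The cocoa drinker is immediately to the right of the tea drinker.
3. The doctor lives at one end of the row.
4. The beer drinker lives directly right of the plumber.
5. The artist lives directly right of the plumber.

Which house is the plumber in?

3

The doctor is narrowed to house 1 or 4; consider each.
Placing it in house 4 leads to a contradiction, so it's in house 1.
The beer drinker is narrowed to house 3 or 4; consider each.
Placing it in house 3 leads to a contradiction, so it's in house 4.
From clue 4, the plumber must be in house 3.
Clue 5 places the artist in house 4.
House 2 profession: only architect fits.
From clue 1, the cocoa drinker must be in house 2.
The tea drinker is in house 1 (clue 2).
That leaves soda as the drink for house 3.
So: house 1 = tea/doctor, house 2 = cocoa/architect, house 3 = soda/plumber, house 4 = beer/artist.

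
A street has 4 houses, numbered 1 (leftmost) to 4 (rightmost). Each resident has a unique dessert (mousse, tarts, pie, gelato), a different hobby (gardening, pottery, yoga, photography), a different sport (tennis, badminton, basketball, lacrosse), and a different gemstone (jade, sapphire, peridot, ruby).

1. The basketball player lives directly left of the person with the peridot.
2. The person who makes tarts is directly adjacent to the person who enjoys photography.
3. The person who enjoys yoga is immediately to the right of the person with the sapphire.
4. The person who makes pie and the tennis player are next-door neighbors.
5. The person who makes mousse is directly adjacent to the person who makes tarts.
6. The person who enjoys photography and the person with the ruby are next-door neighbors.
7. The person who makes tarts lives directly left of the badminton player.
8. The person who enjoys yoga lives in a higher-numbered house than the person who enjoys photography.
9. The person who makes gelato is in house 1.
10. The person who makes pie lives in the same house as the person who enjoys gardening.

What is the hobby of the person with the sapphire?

photography

Clue 9: the person who makes gelato is in house 1.
The person who makes tarts is narrowed to house 2 or 3; consider each.
Placing it in house 2 leads to a contradiction, so it's in house 3.
The person who enjoys photography is in house 2 (clue 2).
By clue 7, the badminton player is in house 4.
So house 1 gets pottery for hobby.
The person who makes pie is in house 4 (clue 10).
Clue 10 places the person who enjoys gardening in house 4.
House 2's dessert must be mousse (nothing else left).
House 3 hobby: only yoga fits.
From clue 3, the person with the sapphire must be in house 2.
By clue 4, the tennis player is in house 3.
Clue 1 places the basketball player in house 2.
By clue 1, the person with the peridot is in house 3.
House 1 sport: only lacrosse fits.
The only gemstone still possible for house 1 is ruby.
So house 4 gets jade for gemstone.
So: house 1 = gelato/pottery/lacrosse/ruby, house 2 = mousse/photography/basketball/sapphire, house 3 = tarts/yoga/tennis/peridot, house 4 = pie/gardening/badminton/jade.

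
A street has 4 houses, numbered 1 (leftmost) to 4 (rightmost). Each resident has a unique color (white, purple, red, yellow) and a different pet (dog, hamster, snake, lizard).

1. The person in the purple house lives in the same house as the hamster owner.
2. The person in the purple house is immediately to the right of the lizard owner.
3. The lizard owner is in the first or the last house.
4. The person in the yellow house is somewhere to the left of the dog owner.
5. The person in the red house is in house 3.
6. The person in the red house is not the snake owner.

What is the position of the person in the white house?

4

By clue 3, the lizard owner is in house 1.
Clue 5 places the person in the red house in house 3.
From clue 2, the person in the purple house must be in house 2.
House 1's color must be yellow (nothing else left).
The only color still possible for house 4 is white.
House 3 pet: only dog fits.
By clue 1, the hamster owner is in house 2.
The only pet still possible for house 4 is snake.
So: house 1 = yellow/lizard, house 2 = purple/hamster, house 3 = red/dog, house 4 = white/snake.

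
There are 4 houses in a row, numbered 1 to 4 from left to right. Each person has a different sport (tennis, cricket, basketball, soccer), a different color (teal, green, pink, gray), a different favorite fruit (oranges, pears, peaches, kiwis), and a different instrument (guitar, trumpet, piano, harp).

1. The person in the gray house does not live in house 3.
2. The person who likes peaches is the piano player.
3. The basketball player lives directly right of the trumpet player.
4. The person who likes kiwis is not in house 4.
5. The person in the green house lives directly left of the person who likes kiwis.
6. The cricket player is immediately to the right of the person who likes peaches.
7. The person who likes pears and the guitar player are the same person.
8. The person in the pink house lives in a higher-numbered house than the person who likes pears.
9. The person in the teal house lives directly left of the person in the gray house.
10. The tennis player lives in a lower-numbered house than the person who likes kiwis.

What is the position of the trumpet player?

2

House 4 favorite fruit: only oranges fits.
House 4 instrument: only harp fits.
The tennis player is narrowed to house 1 or 2; consider each.
Placing it in house 2 leads to a contradiction, so it's in house 1.
The person in the gray house is narrowed to house 2 or 4; consider each.
Placing it in house 2 leads to a contradiction, so it's in house 4.
By clue 9, the person in the teal house is in house 3.
The only color still possible for house 1 is green.
House 2 color: only pink fits.
Clue 5 places the person who likes kiwis in house 2.
By clue 8, the person who likes pears is in house 1.
The only favorite fruit still possible for house 3 is peaches.
Clue 2 places the piano player in house 3.
Clue 6 places the cricket player in house 4.
Clue 7: the guitar player is in house 1.
House 2's instrument must be trumpet (nothing else left).
By clue 3, the basketball player is in house 3.
So house 2 gets soccer for sport.
So: house 1 = tennis/green/pears/guitar, house 2 = soccer/pink/kiwis/trumpet, house 3 = basketball/teal/peaches/piano, house 4 = cricket/gray/oranges/harp.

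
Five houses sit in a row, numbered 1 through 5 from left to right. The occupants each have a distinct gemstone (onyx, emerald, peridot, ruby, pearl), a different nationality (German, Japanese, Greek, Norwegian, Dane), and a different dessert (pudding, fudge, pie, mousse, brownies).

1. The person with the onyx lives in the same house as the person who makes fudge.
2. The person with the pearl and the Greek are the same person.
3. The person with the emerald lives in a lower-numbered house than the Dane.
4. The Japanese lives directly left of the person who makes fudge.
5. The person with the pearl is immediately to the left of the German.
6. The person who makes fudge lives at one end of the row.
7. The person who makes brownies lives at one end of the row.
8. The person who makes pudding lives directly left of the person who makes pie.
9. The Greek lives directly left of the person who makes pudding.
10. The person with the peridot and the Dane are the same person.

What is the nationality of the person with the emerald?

German

By clue 6, the person who makes fudge is in house 5.
House 1 dessert: only brownies fits.
From clue 1, the person with the onyx must be in house 5.
The Japanese is in house 4 (clue 4).
House 5 nationality: only Norwegian fits.
House 4 gemstone: only ruby fits.
That leaves Greek as the nationality for house 1.
By clue 2, the person with the pearl is in house 1.
Clue 5 places the German in house 2.
Clue 9: the person who makes pudding is in house 2.
House 3's gemstone must be peridot (nothing else left).
That leaves Dane as the nationality for house 3.
By clue 8, the person who makes pie is in house 3.
That leaves emerald as the gemstone for house 2.
So house 4 gets mousse for dessert.
So: house 1 = pearl/Greek/brownies, house 2 = emerald/German/pudding, house 3 = peridot/Dane/pie, house 4 = ruby/Japanese/mousse, house 5 = onyx/Norwegian/fudge.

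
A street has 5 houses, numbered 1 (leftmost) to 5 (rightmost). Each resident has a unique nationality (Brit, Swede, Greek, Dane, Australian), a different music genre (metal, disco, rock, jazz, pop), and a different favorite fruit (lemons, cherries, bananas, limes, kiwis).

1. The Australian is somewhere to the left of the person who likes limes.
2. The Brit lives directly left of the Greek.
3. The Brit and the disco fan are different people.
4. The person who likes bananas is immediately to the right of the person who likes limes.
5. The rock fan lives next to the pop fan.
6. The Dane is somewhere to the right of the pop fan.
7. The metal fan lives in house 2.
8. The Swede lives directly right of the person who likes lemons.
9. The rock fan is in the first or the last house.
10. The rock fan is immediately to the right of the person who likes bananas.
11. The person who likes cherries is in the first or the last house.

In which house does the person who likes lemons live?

1

By clue 7, the metal fan is in house 2.
Clue 10: the rock fan is in house 5.
From clue 10, the person who likes bananas must be in house 4.
The person who likes limes is in house 3 (clue 4).
Clue 5: the pop fan is in house 4.
Clue 6 places the Dane in house 5.
So house 4 gets Greek for nationality.
The Brit is in house 3 (clue 2).
Clue 3: the disco fan is in house 1.
House 1's nationality must be Australian (nothing else left).
The only nationality still possible for house 2 is Swede.
House 3 music genre: only jazz fits.
From clue 8, the person who likes lemons must be in house 1.
House 2 favorite fruit: only kiwis fits.
So house 5 gets cherries for favorite fruit.
So: house 1 = Australian/disco/lemons, house 2 = Swede/metal/kiwis, house 3 = Brit/jazz/limes, house 4 = Greek/pop/bananas, house 5 = Dane/rock/cherries.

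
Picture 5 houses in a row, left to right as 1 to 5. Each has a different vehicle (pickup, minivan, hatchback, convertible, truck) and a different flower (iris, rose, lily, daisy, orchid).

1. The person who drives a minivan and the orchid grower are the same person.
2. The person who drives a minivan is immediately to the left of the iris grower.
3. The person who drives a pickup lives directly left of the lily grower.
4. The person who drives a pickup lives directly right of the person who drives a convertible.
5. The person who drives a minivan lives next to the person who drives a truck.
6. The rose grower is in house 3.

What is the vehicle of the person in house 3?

The rose grower is in house 3 (clue 6).
The person who drives a convertible is narrowed to house 2 or 3; consider each.
Placing it in house 2 leads to a contradiction, so it's in house 3.
The person who drives a pickup is in house 4 (clue 4).
House 1's vehicle must be minivan (nothing else left).
The orchid grower is in house 1 (clue 1).
From clue 2, the iris grower must be in house 2.
The lily grower is in house 5 (clue 3).
Clue 5 places the person who drives a truck in house 2.
House 5's vehicle must be hatchback (nothing else left).
That leaves daisy as the flower for house 4.
So: house 1 = minivan/orchid, house 2 = truck/iris, house 3 = convertible/rose, house 4 = pickup/daisy, house 5 = hatchback/lily.

convertible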